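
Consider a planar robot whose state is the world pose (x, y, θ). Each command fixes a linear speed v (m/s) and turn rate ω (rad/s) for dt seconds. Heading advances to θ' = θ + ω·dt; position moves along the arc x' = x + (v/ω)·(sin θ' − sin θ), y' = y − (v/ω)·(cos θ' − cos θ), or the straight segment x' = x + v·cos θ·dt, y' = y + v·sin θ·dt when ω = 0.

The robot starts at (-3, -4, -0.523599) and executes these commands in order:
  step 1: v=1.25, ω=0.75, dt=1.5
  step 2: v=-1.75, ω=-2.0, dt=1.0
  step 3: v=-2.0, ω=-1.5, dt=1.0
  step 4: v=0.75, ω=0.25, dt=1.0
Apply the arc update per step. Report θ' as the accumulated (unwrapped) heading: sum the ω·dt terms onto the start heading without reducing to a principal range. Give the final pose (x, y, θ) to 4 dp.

step 1: θ'=0.6014 (R=1.6667) → pose (-1.2237, -3.9309, 0.6014)
step 2: θ'=-1.3986 (R=0.8750) → pose (-2.5808, -3.3593, -1.3986)
step 3: θ'=-2.8986 (R=1.3333) → pose (-1.5880, -1.8367, -2.8986)
step 4: θ'=-2.6486 (R=3.0000) → pose (-2.2860, -2.1058, -2.6486)

(-2.2860, -2.1058, -2.6486)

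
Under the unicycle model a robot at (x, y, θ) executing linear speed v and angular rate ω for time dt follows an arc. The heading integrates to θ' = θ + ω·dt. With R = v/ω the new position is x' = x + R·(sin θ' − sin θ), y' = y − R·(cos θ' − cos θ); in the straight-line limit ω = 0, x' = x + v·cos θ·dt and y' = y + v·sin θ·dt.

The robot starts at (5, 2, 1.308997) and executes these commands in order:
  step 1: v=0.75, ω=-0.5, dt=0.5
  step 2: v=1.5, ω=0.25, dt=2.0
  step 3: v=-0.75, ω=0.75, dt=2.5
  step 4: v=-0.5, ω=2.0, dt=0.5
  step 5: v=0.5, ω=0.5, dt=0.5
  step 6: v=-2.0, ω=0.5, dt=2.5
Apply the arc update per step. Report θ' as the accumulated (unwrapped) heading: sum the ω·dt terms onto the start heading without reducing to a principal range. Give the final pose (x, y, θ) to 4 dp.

(4.6980, 8.0411, 5.9340)

step 1: θ'=1.0590 (R=-1.5000) → pose (5.1411, 2.3464, 1.0590)
step 2: θ'=1.5590 (R=6.0000) → pose (5.9095, 5.2141, 1.5590)
step 3: θ'=3.4340 (R=-1.0000) → pose (7.1977, 4.2447, 3.4340)
step 4: θ'=4.4340 (R=-0.2500) → pose (7.3660, 4.4154, 4.4340)
step 5: θ'=4.6840 (R=1.0000) → pose (7.3279, 4.1690, 4.6840)
step 6: θ'=5.9340 (R=-4.0000) → pose (4.6980, 8.0411, 5.9340)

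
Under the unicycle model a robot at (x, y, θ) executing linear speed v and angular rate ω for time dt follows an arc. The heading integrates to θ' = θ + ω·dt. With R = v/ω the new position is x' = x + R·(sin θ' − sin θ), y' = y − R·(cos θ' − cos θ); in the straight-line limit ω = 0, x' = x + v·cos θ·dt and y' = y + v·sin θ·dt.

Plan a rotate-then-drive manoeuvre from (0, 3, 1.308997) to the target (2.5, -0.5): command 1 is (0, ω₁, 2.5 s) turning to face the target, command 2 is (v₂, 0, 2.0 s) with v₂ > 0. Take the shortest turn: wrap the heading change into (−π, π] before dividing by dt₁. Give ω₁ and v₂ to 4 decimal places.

ω₁ = -0.9038, v₂ = 2.1506

heading to target = atan2(-0.5−3, 2.5−0) = -0.9505
Δθ = wrap(-0.9505 − 1.3090) = -2.2595; ω₁ = Δθ/dt₁ = -0.9038
distance = √((2.5−0)² + (-0.5−3)²) = 4.3012; v₂ = distance/dt₂ = 2.1506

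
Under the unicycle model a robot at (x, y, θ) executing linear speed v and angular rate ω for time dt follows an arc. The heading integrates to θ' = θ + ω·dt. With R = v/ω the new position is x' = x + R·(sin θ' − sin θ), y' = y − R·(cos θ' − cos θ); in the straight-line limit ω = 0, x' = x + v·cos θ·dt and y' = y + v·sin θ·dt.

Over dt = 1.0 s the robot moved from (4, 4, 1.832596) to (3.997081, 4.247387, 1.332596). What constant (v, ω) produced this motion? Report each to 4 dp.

Δθ = 1.332596 − 1.832596 = -0.500000
ω = Δθ/dt = -0.500000/1.0 = -0.5000
R = −Δy/(cos θ' − cos θ) = -0.5000
v = R·ω = -0.5000·-0.5000 = 0.2500

v = 0.2500, ω = -0.5000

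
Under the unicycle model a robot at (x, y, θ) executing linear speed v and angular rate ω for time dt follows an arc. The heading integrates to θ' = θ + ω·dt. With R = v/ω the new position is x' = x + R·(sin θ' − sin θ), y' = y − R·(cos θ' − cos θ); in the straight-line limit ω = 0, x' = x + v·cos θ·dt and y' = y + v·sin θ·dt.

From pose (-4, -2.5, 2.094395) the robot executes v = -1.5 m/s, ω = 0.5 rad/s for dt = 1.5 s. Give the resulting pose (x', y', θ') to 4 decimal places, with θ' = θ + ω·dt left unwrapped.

(-2.2804, -3.8685, 2.8444)

θ' = 2.0944 + 0.5·1.5 = 2.8444
R = v/ω = -1.5/0.5 = -3.0000
x' = -4 + -3.0000·(sin 2.8444 − sin 2.0944) = -2.2804
y' = -2.5 − -3.0000·(cos 2.8444 − cos 2.0944) = -3.8685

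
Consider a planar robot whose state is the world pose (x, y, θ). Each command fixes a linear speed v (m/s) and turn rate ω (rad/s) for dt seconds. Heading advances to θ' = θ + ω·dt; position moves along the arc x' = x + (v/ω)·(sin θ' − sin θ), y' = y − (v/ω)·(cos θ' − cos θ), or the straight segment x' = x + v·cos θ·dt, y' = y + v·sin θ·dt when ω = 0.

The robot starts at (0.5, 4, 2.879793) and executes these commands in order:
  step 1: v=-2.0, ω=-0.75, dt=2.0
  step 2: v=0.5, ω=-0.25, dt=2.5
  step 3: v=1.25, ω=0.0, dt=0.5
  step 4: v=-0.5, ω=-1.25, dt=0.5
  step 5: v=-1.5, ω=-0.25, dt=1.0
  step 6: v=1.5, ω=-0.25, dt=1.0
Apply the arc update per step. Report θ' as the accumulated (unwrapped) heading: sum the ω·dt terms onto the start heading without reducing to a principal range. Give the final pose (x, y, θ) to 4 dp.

(3.2096, 1.9477, -0.3702)

step 1: θ'=1.3798 (R=2.6667) → pose (2.4280, 0.9179, 1.3798)
step 2: θ'=0.7548 (R=-2.0000) → pose (3.0213, 1.9951, 0.7548)
step 3: θ'=0.7548 (straight) → pose (3.4766, 2.4233, 0.7548)
step 4: θ'=0.1298 (R=0.4000) → pose (3.2543, 2.3180, 0.1298)
step 5: θ'=-0.1202 (R=6.0000) → pose (1.7582, 2.3109, -0.1202)
step 6: θ'=-0.3702 (R=-6.0000) → pose (3.2096, 1.9477, -0.3702)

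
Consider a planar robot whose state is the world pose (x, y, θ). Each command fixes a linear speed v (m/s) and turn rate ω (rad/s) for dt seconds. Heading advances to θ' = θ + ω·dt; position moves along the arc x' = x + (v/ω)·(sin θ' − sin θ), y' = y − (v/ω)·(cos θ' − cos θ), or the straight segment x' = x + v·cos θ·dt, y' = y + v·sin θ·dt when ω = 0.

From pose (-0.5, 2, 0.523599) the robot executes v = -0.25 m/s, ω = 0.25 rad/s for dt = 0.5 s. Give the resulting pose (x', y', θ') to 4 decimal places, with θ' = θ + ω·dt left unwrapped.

(-0.6041, 1.9309, 0.6486)

θ' = 0.5236 + 0.25·0.5 = 0.6486
R = v/ω = -0.25/0.25 = -1.0000
x' = -0.5 + -1.0000·(sin 0.6486 − sin 0.5236) = -0.6041
y' = 2 − -1.0000·(cos 0.6486 − cos 0.5236) = 1.9309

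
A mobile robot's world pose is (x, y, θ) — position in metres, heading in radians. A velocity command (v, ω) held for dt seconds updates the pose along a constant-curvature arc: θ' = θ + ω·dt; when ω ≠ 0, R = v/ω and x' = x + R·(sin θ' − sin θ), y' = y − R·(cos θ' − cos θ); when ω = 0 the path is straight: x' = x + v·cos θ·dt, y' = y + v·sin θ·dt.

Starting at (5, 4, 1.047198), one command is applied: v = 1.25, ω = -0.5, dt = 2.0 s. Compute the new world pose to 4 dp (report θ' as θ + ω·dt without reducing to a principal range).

θ' = 1.0472 + -0.5·2.0 = 0.0472
R = v/ω = 1.25/-0.5 = -2.5000
x' = 5 + -2.5000·(sin 0.0472 − sin 1.0472) = 7.0471
y' = 4 − -2.5000·(cos 0.0472 − cos 1.0472) = 5.2472

(7.0471, 5.2472, 0.0472)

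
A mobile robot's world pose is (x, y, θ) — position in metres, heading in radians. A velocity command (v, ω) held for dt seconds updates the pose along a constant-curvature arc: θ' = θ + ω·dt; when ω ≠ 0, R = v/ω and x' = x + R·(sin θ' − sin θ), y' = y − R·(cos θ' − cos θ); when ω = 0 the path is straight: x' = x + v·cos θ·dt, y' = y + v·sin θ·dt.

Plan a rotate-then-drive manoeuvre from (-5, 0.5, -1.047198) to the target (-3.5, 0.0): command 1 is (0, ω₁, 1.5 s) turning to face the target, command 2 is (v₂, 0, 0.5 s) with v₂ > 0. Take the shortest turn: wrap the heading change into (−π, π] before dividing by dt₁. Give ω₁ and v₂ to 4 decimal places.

ω₁ = 0.4836, v₂ = 3.1623

heading to target = atan2(0−0.5, -3.5−-5) = -0.3218
Δθ = wrap(-0.3218 − -1.0472) = 0.7254; ω₁ = Δθ/dt₁ = 0.4836
distance = √((-3.5−-5)² + (0−0.5)²) = 1.5811; v₂ = distance/dt₂ = 3.1623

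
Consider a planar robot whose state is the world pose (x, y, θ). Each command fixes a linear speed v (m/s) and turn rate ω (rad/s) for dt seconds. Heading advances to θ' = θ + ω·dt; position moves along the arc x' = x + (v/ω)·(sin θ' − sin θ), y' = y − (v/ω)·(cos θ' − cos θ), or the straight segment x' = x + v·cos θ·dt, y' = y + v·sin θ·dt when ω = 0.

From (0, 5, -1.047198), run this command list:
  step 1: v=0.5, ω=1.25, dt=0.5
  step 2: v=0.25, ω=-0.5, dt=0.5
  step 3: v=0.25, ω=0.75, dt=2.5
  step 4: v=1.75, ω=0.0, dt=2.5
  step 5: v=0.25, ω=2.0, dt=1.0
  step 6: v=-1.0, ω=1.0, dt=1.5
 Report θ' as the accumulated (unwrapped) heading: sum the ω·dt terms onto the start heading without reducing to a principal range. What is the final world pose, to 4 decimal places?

(3.1959, 10.1515, 4.7028)

step 1: θ'=-0.4222 (R=0.4000) → pose (0.1825, 4.8351, -0.4222)
step 2: θ'=-0.6722 (R=-0.5000) → pose (0.2890, 4.7703, -0.6722)
step 3: θ'=1.2028 (R=0.3333) → pose (0.8076, 4.9112, 1.2028)
step 4: θ'=1.2028 (straight) → pose (2.3814, 8.9933, 1.2028)
step 5: θ'=3.2028 (R=0.1250) → pose (2.2572, 9.1630, 3.2028)
step 6: θ'=4.7028 (R=-1.0000) → pose (3.1959, 10.1515, 4.7028)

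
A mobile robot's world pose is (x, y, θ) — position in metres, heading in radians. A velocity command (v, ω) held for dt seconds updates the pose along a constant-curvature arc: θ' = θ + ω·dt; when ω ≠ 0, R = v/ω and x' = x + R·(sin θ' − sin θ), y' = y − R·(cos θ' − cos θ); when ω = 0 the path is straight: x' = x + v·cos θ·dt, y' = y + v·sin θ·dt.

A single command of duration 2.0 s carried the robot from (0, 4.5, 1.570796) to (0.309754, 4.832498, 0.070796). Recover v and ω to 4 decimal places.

v = 0.2500, ω = -0.7500

Δθ = 0.070796 − 1.570796 = -1.500000
ω = Δθ/dt = -1.500000/2.0 = -0.7500
R = −Δy/(cos θ' − cos θ) = -0.3333
v = R·ω = -0.3333·-0.7500 = 0.2500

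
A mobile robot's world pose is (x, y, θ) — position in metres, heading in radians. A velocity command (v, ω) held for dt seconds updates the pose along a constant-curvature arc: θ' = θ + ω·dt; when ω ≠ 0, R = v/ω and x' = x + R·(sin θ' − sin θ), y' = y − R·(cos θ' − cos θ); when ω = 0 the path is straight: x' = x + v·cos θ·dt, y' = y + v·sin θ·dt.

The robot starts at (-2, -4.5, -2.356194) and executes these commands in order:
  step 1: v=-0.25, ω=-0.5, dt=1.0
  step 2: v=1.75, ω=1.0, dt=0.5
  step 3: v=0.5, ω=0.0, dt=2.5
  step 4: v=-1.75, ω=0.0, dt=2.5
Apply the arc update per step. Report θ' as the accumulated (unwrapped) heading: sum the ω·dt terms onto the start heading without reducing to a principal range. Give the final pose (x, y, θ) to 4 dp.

step 1: θ'=-2.8562 (R=0.5000) → pose (-1.7872, -4.3738, -2.8562)
step 2: θ'=-2.3562 (R=1.7500) → pose (-2.5320, -4.8156, -2.3562)
step 3: θ'=-2.3562 (straight) → pose (-3.4158, -5.6994, -2.3562)
step 4: θ'=-2.3562 (straight) → pose (-0.3223, -2.6058, -2.3562)

(-0.3223, -2.6058, -2.3562)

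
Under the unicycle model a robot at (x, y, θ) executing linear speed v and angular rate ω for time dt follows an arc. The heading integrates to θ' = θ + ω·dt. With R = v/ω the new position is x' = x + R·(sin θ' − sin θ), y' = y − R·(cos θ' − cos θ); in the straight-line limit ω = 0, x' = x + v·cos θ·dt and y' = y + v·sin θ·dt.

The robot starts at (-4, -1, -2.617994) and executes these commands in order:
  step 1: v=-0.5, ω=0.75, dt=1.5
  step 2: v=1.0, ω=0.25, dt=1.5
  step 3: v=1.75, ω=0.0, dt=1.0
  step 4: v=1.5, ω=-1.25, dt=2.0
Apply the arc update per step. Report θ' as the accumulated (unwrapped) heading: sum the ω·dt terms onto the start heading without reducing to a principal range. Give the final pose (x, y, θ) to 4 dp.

(-4.1415, -4.9749, -3.6180)

step 1: θ'=-1.4930 (R=-0.6667) → pose (-3.6687, -0.3708, -1.4930)
step 2: θ'=-1.1180 (R=4.0000) → pose (-3.2777, -1.8099, -1.1180)
step 3: θ'=-1.1180 (straight) → pose (-2.5121, -3.3835, -1.1180)
step 4: θ'=-3.6180 (R=-1.2000) → pose (-4.1415, -4.9749, -3.6180)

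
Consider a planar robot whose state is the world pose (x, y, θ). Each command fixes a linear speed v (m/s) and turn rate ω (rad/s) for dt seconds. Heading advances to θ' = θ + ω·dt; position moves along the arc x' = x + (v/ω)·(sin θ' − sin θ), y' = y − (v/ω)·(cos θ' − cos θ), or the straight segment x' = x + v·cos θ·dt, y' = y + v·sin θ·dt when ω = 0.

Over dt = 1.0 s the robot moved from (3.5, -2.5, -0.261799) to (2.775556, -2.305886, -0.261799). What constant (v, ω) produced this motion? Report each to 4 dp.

v = -0.7500, ω = 0.0000

Δθ = -0.261799 − -0.261799 = 0.000000
ω = Δθ/dt = 0.000000/1.0 = 0.0000
ω = 0 → v = (Δx·cos θ + Δy·sin θ)/dt = -0.7500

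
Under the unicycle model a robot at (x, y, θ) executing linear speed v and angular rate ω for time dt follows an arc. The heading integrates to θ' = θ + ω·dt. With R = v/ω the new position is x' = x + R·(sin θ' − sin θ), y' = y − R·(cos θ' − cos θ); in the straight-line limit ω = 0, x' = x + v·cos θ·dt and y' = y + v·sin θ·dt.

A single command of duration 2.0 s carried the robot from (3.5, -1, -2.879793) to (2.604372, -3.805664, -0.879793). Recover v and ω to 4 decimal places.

Δθ = -0.879793 − -2.879793 = 2.000000
ω = Δθ/dt = 2.000000/2.0 = 1.0000
R = −Δy/(cos θ' − cos θ) = 1.7500
v = R·ω = 1.7500·1.0000 = 1.7500

v = 1.7500, ω = 1.0000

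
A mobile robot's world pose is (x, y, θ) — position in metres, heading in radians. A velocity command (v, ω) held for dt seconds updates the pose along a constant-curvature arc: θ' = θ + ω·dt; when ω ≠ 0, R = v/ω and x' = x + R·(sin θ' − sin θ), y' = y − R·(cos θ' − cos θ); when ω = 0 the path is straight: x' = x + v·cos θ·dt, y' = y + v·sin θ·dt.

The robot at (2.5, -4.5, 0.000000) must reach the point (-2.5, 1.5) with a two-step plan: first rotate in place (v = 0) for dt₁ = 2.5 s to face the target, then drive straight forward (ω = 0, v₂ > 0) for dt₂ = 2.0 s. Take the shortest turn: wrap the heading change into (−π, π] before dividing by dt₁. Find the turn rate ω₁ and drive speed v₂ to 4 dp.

ω₁ = 0.9062, v₂ = 3.9051

heading to target = atan2(1.5−-4.5, -2.5−2.5) = 2.2655
Δθ = wrap(2.2655 − 0.0000) = 2.2655; ω₁ = Δθ/dt₁ = 0.9062
distance = √((-2.5−2.5)² + (1.5−-4.5)²) = 7.8102; v₂ = distance/dt₂ = 3.9051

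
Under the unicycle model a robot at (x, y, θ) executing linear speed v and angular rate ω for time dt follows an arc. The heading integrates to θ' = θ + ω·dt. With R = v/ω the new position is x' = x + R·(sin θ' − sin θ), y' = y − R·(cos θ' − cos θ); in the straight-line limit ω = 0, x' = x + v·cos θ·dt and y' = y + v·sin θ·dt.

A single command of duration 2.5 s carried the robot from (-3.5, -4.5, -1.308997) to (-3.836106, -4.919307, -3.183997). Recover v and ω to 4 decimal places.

v = 0.2500, ω = -0.7500

Δθ = -3.183997 − -1.308997 = -1.875000
ω = Δθ/dt = -1.875000/2.5 = -0.7500
R = −Δy/(cos θ' − cos θ) = -0.3333
v = R·ω = -0.3333·-0.7500 = 0.2500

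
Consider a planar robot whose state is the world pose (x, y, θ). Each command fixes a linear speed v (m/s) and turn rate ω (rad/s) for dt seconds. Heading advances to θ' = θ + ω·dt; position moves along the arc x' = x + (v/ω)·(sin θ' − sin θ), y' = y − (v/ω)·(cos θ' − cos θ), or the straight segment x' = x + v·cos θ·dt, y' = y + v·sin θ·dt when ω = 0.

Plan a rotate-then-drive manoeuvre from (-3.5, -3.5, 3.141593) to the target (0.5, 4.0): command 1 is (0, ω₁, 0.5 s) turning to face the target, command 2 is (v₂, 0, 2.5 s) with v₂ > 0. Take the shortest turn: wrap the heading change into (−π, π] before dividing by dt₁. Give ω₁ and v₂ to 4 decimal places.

ω₁ = -4.1215, v₂ = 3.4000

heading to target = atan2(4−-3.5, 0.5−-3.5) = 1.0808
Δθ = wrap(1.0808 − 3.1416) = -2.0608; ω₁ = Δθ/dt₁ = -4.1215
distance = √((0.5−-3.5)² + (4−-3.5)²) = 8.5000; v₂ = distance/dt₂ = 3.4000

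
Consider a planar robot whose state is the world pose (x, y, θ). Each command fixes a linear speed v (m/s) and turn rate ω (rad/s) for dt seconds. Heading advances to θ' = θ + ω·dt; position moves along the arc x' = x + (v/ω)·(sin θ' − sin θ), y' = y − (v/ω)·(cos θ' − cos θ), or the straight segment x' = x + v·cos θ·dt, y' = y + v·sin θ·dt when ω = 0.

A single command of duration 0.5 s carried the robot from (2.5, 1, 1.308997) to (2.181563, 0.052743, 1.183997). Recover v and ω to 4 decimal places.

Δθ = 1.183997 − 1.308997 = -0.125000
ω = Δθ/dt = -0.125000/0.5 = -0.2500
R = −Δy/(cos θ' − cos θ) = 8.0000
v = R·ω = 8.0000·-0.2500 = -2.0000

v = -2.0000, ω = -0.2500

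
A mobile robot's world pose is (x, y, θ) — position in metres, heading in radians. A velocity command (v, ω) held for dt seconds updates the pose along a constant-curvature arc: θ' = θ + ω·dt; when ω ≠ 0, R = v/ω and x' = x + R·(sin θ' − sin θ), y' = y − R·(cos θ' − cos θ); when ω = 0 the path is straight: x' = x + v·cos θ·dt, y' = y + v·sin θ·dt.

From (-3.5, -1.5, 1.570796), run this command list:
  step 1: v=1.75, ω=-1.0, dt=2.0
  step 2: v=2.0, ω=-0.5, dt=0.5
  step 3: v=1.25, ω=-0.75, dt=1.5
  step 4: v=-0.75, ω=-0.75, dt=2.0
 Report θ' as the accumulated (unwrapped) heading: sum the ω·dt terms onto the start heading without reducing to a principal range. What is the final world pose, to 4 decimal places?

(1.5357, -1.3604, -3.3042)

step 1: θ'=-0.4292 (R=-1.7500) → pose (-1.0217, 0.0913, -0.4292)
step 2: θ'=-0.6792 (R=-4.0000) → pose (-0.1736, -0.4336, -0.6792)
step 3: θ'=-1.8042 (R=-1.6667) → pose (0.4009, -2.1159, -1.8042)
step 4: θ'=-3.3042 (R=1.0000) → pose (1.5357, -1.3604, -3.3042)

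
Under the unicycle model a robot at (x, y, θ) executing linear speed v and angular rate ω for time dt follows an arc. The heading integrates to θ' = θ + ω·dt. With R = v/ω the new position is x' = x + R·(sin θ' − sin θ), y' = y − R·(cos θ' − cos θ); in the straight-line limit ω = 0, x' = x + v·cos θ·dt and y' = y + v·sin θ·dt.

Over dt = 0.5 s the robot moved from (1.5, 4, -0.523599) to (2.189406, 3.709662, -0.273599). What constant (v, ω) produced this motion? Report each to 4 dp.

Δθ = -0.273599 − -0.523599 = 0.250000
ω = Δθ/dt = 0.250000/0.5 = 0.5000
R = Δx/(sin θ' − sin θ) = 3.0000
v = R·ω = 3.0000·0.5000 = 1.5000

v = 1.5000, ω = 0.5000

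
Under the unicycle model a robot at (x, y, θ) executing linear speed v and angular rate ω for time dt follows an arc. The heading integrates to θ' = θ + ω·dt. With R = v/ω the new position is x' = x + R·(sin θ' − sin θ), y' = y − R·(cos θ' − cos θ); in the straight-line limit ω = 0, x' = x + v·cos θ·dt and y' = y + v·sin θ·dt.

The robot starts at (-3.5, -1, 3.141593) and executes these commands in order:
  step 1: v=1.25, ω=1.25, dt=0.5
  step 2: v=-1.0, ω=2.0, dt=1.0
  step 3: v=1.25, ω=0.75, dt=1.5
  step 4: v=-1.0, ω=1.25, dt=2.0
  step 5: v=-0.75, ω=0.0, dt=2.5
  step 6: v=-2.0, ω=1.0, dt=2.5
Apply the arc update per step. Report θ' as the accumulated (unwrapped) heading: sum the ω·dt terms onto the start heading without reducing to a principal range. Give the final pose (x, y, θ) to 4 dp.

(1.2656, 1.7752, 11.8916)

step 1: θ'=3.7666 (R=1.0000) → pose (-4.0851, -1.1890, 3.7666)
step 2: θ'=5.7666 (R=-0.5000) → pose (-4.1307, -0.3488, 5.7666)
step 3: θ'=6.8916 (R=1.6667) → pose (-2.3549, -0.2672, 6.8916)
step 4: θ'=9.3916 (R=-0.8000) → pose (-1.9242, -1.7232, 9.3916)
step 5: θ'=9.3916 (straight) → pose (-0.0502, -1.7854, 9.3916)
step 6: θ'=11.8916 (R=-2.0000) → pose (1.2656, 1.7752, 11.8916)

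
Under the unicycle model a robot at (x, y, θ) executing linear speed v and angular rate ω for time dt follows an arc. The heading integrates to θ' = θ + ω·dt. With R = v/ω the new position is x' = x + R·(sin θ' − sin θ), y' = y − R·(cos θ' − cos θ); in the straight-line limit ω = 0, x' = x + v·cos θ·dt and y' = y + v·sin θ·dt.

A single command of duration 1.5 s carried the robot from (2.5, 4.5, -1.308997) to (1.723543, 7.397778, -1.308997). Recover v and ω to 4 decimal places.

Δθ = -1.308997 − -1.308997 = 0.000000
ω = Δθ/dt = 0.000000/1.5 = 0.0000
ω = 0 → v = (Δx·cos θ + Δy·sin θ)/dt = -2.0000

v = -2.0000, ω = 0.0000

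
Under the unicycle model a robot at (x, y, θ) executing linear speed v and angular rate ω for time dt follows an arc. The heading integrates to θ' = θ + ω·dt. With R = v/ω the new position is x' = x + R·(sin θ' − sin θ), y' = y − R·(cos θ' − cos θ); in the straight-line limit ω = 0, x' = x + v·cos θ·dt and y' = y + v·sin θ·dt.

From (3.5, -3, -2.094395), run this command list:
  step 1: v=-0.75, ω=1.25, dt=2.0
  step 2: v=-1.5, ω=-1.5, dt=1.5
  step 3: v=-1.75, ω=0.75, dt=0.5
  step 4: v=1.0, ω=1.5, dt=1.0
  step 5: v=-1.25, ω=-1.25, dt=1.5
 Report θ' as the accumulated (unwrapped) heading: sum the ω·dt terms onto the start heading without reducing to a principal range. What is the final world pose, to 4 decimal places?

(1.1513, 0.5779, -1.8444)

step 1: θ'=0.4056 (R=-0.6000) → pose (2.7436, -2.1487, 0.4056)
step 2: θ'=-1.8444 (R=1.0000) → pose (1.3863, -0.9596, -1.8444)
step 3: θ'=-1.4694 (R=-2.3333) → pose (1.4611, -0.0930, -1.4694)
step 4: θ'=0.0306 (R=0.6667) → pose (2.1447, -0.6918, 0.0306)
step 5: θ'=-1.8444 (R=1.0000) → pose (1.1513, 0.5779, -1.8444)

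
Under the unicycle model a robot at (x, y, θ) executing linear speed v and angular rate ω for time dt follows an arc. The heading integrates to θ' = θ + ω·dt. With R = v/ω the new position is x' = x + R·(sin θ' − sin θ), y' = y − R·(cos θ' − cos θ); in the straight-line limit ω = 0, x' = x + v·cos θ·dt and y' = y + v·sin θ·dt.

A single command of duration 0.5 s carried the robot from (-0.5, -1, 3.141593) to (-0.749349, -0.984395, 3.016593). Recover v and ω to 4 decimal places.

Δθ = 3.016593 − 3.141593 = -0.125000
ω = Δθ/dt = -0.125000/0.5 = -0.2500
R = Δx/(sin θ' − sin θ) = -2.0000
v = R·ω = -2.0000·-0.2500 = 0.5000

v = 0.5000, ω = -0.2500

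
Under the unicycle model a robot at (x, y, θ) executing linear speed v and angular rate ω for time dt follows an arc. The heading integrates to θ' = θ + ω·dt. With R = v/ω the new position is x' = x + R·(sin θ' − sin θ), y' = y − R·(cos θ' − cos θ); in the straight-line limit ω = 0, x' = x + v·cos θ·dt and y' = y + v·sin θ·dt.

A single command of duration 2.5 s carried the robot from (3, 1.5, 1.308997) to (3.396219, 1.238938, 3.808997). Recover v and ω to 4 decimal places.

Δθ = 3.808997 − 1.308997 = 2.500000
ω = Δθ/dt = 2.500000/2.5 = 1.0000
R = Δx/(sin θ' − sin θ) = -0.2500
v = R·ω = -0.2500·1.0000 = -0.2500

v = -0.2500, ω = 1.0000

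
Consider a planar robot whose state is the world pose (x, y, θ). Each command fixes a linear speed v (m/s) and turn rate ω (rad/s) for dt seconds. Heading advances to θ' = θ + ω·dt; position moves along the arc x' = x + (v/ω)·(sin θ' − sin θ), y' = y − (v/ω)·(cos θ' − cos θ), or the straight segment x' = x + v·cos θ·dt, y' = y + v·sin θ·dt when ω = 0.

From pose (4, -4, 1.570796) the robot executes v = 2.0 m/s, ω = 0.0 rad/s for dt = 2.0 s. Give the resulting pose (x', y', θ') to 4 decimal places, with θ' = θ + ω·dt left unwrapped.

θ' = 1.5708 + 0.0·2.0 = 1.5708
ω = 0 → straight: x' = 4 + 2.0·cos(1.5708)·2.0 = 4.0000
y' = -4 + 2.0·sin(1.5708)·2.0 = 0.0000

(4.0000, 0.0000, 1.5708)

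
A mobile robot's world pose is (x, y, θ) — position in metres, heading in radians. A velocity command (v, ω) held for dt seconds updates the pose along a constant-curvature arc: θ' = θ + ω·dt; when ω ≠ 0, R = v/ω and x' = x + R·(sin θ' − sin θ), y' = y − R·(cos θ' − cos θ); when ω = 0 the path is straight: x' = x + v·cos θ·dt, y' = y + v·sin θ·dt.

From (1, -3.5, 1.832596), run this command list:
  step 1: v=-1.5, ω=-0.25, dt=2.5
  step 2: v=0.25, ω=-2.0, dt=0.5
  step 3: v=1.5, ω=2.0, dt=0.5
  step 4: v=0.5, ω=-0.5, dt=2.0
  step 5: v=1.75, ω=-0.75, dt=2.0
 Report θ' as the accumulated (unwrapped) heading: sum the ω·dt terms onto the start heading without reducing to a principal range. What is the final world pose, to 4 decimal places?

step 1: θ'=1.2076 (R=6.0000) → pose (0.8130, -7.1845, 1.2076)
step 2: θ'=0.2076 (R=-0.1250) → pose (0.9041, -7.1066, 0.2076)
step 3: θ'=1.2076 (R=0.7500) → pose (1.4506, -6.6392, 1.2076)
step 4: θ'=0.2076 (R=-1.0000) → pose (2.1793, -6.0159, 0.2076)
step 5: θ'=-1.2924 (R=-2.3333) → pose (4.9037, -7.6579, -1.2924)

(4.9037, -7.6579, -1.2924)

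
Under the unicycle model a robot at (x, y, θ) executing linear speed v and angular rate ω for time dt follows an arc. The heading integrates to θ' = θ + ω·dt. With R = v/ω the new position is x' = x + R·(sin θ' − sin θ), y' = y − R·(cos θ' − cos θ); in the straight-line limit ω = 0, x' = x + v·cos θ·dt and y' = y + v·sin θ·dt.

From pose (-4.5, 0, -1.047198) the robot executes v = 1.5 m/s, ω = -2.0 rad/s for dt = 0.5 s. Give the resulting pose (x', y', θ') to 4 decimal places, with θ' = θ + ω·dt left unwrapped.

θ' = -1.0472 + -2.0·0.5 = -2.0472
R = v/ω = 1.5/-2.0 = -0.7500
x' = -4.5 + -0.7500·(sin -2.0472 − sin -1.0472) = -4.4830
y' = 0 − -0.7500·(cos -2.0472 − cos -1.0472) = -0.7189

(-4.4830, -0.7189, -2.0472)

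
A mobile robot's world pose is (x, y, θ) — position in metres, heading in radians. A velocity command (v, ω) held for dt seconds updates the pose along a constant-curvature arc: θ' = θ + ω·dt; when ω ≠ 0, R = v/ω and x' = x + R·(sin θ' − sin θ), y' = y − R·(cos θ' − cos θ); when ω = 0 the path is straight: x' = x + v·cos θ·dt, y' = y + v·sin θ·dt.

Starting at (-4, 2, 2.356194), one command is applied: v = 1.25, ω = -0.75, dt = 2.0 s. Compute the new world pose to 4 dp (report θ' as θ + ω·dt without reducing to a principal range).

θ' = 2.3562 + -0.75·2.0 = 0.8562
R = v/ω = 1.25/-0.75 = -1.6667
x' = -4 + -1.6667·(sin 0.8562 − sin 2.3562) = -4.0804
y' = 2 − -1.6667·(cos 0.8562 − cos 2.3562) = 4.2707

(-4.0804, 4.2707, 0.8562)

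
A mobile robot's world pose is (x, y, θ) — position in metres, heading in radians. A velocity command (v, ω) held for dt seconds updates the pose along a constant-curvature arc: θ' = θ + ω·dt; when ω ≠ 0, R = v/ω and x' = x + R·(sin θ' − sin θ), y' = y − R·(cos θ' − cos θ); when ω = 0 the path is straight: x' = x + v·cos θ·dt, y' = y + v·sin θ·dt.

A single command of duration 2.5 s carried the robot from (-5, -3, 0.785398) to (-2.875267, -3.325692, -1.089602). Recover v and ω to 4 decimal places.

v = 1.0000, ω = -0.7500

Δθ = -1.089602 − 0.785398 = -1.875000
ω = Δθ/dt = -1.875000/2.5 = -0.7500
R = Δx/(sin θ' − sin θ) = -1.3333
v = R·ω = -1.3333·-0.7500 = 1.0000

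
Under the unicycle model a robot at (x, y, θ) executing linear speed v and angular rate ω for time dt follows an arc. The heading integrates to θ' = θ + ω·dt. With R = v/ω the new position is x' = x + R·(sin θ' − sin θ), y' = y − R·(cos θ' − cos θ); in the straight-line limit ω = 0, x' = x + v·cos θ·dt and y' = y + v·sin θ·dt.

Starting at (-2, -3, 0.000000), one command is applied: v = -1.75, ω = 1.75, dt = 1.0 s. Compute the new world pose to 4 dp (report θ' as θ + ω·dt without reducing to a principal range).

(-2.9840, -4.1782, 1.7500)

θ' = 0.0000 + 1.75·1.0 = 1.7500
R = v/ω = -1.75/1.75 = -1.0000
x' = -2 + -1.0000·(sin 1.7500 − sin 0.0000) = -2.9840
y' = -3 − -1.0000·(cos 1.7500 − cos 0.0000) = -4.1782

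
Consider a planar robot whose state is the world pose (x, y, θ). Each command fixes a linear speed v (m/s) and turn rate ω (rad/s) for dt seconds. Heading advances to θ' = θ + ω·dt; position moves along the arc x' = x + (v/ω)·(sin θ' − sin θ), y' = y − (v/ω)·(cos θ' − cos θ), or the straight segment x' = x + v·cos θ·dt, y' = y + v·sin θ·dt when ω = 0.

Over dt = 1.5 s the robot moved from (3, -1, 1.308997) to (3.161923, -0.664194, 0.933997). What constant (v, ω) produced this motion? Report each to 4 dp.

Δθ = 0.933997 − 1.308997 = -0.375000
ω = Δθ/dt = -0.375000/1.5 = -0.2500
R = −Δy/(cos θ' − cos θ) = -1.0000
v = R·ω = -1.0000·-0.2500 = 0.2500

v = 0.2500, ω = -0.2500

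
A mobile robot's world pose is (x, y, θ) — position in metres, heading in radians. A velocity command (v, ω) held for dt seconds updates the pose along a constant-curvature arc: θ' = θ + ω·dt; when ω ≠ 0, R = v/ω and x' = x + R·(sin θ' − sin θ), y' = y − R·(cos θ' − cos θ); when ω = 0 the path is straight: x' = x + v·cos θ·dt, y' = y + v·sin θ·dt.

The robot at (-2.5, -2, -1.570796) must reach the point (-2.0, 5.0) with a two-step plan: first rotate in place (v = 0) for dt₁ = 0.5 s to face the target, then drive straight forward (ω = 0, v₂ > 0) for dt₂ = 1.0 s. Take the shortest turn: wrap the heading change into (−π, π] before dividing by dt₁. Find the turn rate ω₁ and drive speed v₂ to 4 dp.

heading to target = atan2(5−-2, -2−-2.5) = 1.4995
Δθ = wrap(1.4995 − -1.5708) = 3.0703; ω₁ = Δθ/dt₁ = 6.1406
distance = √((-2−-2.5)² + (5−-2)²) = 7.0178; v₂ = distance/dt₂ = 7.0178

ω₁ = 6.1406, v₂ = 7.0178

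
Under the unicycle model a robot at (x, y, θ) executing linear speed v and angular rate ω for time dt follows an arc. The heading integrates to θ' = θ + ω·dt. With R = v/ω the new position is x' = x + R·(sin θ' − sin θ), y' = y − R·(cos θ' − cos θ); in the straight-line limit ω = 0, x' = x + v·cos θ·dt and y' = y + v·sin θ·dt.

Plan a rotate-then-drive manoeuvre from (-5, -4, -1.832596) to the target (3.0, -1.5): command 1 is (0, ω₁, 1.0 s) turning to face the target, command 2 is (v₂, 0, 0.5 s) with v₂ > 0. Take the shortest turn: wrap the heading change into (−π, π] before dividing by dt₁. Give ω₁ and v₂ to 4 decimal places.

heading to target = atan2(-1.5−-4, 3−-5) = 0.3029
Δθ = wrap(0.3029 − -1.8326) = 2.1355; ω₁ = Δθ/dt₁ = 2.1355
distance = √((3−-5)² + (-1.5−-4)²) = 8.3815; v₂ = distance/dt₂ = 16.7631

ω₁ = 2.1355, v₂ = 16.7631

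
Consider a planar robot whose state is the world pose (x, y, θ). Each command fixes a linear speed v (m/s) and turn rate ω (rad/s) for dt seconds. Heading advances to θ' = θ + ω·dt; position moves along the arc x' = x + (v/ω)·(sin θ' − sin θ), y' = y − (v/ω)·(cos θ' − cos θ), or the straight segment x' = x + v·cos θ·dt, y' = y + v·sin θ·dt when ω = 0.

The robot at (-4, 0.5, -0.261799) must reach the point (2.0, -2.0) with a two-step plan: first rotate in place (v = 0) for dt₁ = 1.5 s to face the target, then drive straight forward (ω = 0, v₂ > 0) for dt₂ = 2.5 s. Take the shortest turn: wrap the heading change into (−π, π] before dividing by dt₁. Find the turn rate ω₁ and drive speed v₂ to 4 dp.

ω₁ = -0.0887, v₂ = 2.6000

heading to target = atan2(-2−0.5, 2−-4) = -0.3948
Δθ = wrap(-0.3948 − -0.2618) = -0.1330; ω₁ = Δθ/dt₁ = -0.0887
distance = √((2−-4)² + (-2−0.5)²) = 6.5000; v₂ = distance/dt₂ = 2.6000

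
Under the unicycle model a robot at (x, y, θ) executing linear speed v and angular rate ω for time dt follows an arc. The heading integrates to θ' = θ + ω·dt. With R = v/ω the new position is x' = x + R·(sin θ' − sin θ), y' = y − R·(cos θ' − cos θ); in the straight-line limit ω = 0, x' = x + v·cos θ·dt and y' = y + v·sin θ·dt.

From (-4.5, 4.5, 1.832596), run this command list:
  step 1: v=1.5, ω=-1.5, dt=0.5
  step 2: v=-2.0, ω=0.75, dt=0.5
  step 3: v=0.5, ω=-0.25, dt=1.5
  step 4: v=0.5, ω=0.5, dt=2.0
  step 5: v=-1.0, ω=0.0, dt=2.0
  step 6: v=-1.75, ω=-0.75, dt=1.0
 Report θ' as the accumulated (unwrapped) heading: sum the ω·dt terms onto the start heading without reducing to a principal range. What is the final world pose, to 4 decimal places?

(-3.2896, 2.5122, 1.3326)

step 1: θ'=1.0826 (R=-1.0000) → pose (-4.4173, 5.2279, 1.0826)
step 2: θ'=1.4576 (R=-2.6667) → pose (-4.7117, 4.2783, 1.4576)
step 3: θ'=1.0826 (R=-2.0000) → pose (-4.4909, 4.9905, 1.0826)
step 4: θ'=2.0826 (R=1.0000) → pose (-4.5022, 5.9493, 2.0826)
step 5: θ'=2.0826 (straight) → pose (-3.5227, 4.2055, 2.0826)
step 6: θ'=1.3326 (R=2.3333) → pose (-3.2896, 2.5122, 1.3326)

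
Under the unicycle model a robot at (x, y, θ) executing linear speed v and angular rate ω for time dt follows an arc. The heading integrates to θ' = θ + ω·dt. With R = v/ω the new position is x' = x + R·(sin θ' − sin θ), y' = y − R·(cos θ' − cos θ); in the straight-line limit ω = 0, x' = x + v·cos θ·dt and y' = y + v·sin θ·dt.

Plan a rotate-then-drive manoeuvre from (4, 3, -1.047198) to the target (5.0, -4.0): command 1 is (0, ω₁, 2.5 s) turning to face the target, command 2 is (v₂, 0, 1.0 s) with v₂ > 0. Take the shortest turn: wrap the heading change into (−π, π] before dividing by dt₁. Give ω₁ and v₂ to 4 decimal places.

heading to target = atan2(-4−3, 5−4) = -1.4289
Δθ = wrap(-1.4289 − -1.0472) = -0.3817; ω₁ = Δθ/dt₁ = -0.1527
distance = √((5−4)² + (-4−3)²) = 7.0711; v₂ = distance/dt₂ = 7.0711

ω₁ = -0.1527, v₂ = 7.0711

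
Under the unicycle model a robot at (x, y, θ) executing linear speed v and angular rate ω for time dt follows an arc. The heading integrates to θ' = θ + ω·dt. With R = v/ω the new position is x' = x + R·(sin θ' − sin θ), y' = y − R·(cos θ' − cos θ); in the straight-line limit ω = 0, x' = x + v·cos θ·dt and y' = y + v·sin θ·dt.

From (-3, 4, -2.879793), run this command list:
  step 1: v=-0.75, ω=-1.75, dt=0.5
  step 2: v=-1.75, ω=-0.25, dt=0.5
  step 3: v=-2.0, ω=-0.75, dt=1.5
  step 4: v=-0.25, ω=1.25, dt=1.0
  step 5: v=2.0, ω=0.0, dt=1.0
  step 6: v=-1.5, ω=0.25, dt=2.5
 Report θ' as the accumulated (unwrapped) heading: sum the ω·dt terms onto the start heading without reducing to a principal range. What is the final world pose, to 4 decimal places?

step 1: θ'=-3.7548 (R=0.4286) → pose (-2.6424, 3.9365, -3.7548)
step 2: θ'=-3.8798 (R=7.0000) → pose (-1.9601, 3.3896, -3.8798)
step 3: θ'=-5.0048 (R=2.6667) → pose (-1.2012, 0.6485, -5.0048)
step 4: θ'=-3.7548 (R=-0.2000) → pose (-1.1248, 0.4272, -3.7548)
step 5: θ'=-3.7548 (straight) → pose (-2.7604, 1.5782, -3.7548)
step 6: θ'=-3.1298 (R=-6.0000) → pose (0.7633, 0.4855, -3.1298)

(0.7633, 0.4855, -3.1298)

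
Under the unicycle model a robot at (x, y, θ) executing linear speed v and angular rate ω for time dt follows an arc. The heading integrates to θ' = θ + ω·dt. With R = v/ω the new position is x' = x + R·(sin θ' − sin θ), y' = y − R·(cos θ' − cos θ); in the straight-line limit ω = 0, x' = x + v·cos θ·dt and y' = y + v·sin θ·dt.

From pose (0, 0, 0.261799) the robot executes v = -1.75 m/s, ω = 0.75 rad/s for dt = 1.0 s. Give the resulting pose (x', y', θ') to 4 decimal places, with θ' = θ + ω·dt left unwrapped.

θ' = 0.2618 + 0.75·1.0 = 1.0118
R = v/ω = -1.75/0.75 = -2.3333
x' = 0 + -2.3333·(sin 1.0118 − sin 0.2618) = -1.3743
y' = 0 − -2.3333·(cos 1.0118 − cos 0.2618) = -1.0164

(-1.3743, -1.0164, 1.0118)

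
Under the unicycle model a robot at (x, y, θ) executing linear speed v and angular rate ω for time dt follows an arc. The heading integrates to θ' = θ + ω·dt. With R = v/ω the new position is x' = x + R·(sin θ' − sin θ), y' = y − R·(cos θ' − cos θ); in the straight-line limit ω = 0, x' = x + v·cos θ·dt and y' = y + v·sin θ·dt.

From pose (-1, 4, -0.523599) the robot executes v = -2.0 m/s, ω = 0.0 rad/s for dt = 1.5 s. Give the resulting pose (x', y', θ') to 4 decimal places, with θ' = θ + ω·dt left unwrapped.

(-3.5981, 5.5000, -0.5236)

θ' = -0.5236 + 0.0·1.5 = -0.5236
ω = 0 → straight: x' = -1 + -2.0·cos(-0.5236)·1.5 = -3.5981
y' = 4 + -2.0·sin(-0.5236)·1.5 = 5.5000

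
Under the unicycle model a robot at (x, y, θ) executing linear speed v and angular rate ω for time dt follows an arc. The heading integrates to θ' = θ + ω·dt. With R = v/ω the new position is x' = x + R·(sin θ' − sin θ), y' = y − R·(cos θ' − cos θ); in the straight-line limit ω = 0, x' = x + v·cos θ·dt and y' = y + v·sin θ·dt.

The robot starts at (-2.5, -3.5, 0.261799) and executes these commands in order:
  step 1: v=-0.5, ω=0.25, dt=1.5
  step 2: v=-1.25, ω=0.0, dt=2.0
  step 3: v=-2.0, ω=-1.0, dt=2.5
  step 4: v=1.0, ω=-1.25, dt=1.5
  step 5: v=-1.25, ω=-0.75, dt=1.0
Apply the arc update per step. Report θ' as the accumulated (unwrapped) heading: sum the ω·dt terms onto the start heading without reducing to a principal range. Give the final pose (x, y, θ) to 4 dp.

(-8.8129, -4.5653, -4.4882)

step 1: θ'=0.6368 (R=-2.0000) → pose (-3.1716, -3.8238, 0.6368)
step 2: θ'=0.6368 (straight) → pose (-5.1816, -5.3104, 0.6368)
step 3: θ'=-1.8632 (R=2.0000) → pose (-8.2860, -3.1259, -1.8632)
step 4: θ'=-3.7382 (R=-0.8000) → pose (-9.5015, -3.5571, -3.7382)
step 5: θ'=-4.4882 (R=1.6667) → pose (-8.8129, -4.5653, -4.4882)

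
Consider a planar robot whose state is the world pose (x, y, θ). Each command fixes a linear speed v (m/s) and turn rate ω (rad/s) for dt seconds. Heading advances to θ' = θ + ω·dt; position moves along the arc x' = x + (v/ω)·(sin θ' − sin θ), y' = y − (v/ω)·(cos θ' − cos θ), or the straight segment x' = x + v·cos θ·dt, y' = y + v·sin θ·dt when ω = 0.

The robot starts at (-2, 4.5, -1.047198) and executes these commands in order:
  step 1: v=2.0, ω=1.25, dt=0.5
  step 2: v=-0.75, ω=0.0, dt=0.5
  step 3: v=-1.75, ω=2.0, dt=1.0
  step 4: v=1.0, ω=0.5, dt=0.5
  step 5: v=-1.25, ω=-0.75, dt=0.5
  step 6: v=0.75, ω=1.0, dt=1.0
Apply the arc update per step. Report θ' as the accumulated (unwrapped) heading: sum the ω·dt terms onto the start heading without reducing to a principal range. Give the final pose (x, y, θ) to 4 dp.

step 1: θ'=-0.4222 (R=1.6000) → pose (-1.2700, 3.8405, -0.4222)
step 2: θ'=-0.4222 (straight) → pose (-1.6121, 3.9942, -0.4222)
step 3: θ'=1.5778 (R=-0.8750) → pose (-2.8456, 3.1899, 1.5778)
step 4: θ'=1.8278 (R=2.0000) → pose (-2.9112, 3.6842, 1.8278)
step 5: θ'=1.4528 (R=1.6667) → pose (-2.8681, 3.0644, 1.4528)
step 6: θ'=2.4528 (R=0.7500) → pose (-3.1362, 3.7317, 2.4528)

(-3.1362, 3.7317, 2.4528)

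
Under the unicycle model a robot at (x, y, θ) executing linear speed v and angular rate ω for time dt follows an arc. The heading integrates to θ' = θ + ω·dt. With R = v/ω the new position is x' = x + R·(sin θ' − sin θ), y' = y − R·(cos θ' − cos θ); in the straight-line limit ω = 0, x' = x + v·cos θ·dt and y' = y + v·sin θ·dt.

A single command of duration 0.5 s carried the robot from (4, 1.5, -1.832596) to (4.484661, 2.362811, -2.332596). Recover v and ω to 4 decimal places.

Δθ = -2.332596 − -1.832596 = -0.500000
ω = Δθ/dt = -0.500000/0.5 = -1.0000
R = −Δy/(cos θ' − cos θ) = 2.0000
v = R·ω = 2.0000·-1.0000 = -2.0000

v = -2.0000, ω = -1.0000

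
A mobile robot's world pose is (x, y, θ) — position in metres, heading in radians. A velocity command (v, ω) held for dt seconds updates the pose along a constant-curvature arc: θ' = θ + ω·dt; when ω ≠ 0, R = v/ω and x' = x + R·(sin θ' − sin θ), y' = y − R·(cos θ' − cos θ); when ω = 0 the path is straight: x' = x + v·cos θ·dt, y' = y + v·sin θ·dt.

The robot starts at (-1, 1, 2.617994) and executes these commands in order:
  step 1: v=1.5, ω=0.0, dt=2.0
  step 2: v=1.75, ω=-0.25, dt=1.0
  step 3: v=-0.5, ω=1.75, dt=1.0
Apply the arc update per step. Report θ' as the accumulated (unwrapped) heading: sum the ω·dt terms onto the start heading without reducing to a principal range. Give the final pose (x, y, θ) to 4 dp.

step 1: θ'=2.6180 (straight) → pose (-3.5981, 2.5000, 2.6180)
step 2: θ'=2.3680 (R=-7.0000) → pose (-4.9891, 3.5544, 2.3680)
step 3: θ'=4.1180 (R=-0.2857) → pose (-4.5527, 3.5988, 4.1180)

(-4.5527, 3.5988, 4.1180)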